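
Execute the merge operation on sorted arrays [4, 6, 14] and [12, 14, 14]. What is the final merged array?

Merging process:

Compare 4 vs 12: take 4 from left. Merged: [4]
Compare 6 vs 12: take 6 from left. Merged: [4, 6]
Compare 14 vs 12: take 12 from right. Merged: [4, 6, 12]
Compare 14 vs 14: take 14 from left. Merged: [4, 6, 12, 14]
Append remaining from right: [14, 14]. Merged: [4, 6, 12, 14, 14, 14]

Final merged array: [4, 6, 12, 14, 14, 14]
Total comparisons: 4

The merged array is [4, 6, 12, 14, 14, 14], requiring 4 comparisons. The merge step runs in O(n) time where n is the total number of elements.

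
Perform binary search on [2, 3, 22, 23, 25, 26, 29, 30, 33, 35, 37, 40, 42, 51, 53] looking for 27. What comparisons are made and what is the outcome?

Binary search for 27 in [2, 3, 22, 23, 25, 26, 29, 30, 33, 35, 37, 40, 42, 51, 53]:

lo=0, hi=14, mid=7, arr[mid]=30 -> 30 > 27, search left half
lo=0, hi=6, mid=3, arr[mid]=23 -> 23 < 27, search right half
lo=4, hi=6, mid=5, arr[mid]=26 -> 26 < 27, search right half
lo=6, hi=6, mid=6, arr[mid]=29 -> 29 > 27, search left half
lo=6 > hi=5, target 27 not found

Binary search determines that 27 is not in the array after 4 comparisons. The search space was exhausted without finding the target.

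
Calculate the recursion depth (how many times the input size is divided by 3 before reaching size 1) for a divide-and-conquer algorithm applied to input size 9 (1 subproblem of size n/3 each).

For divide and conquer with division factor 3:

Problem sizes at each level:
Level 0: 9
Level 1: 3
Level 2: 1

The root is level 0 and the size-1 base case is level 2 (the tree spans levels 0 through 2, i.e. 3 levels counting the root), so the depth is the number of divisions: log_3(9) = 2

The recursion tree depth is log_3(9) = 2. At each level, the problem size is divided by 3, so it takes 2 divisions to reduce to a base case of size 1. The algorithm makes 1 recursive call at each level.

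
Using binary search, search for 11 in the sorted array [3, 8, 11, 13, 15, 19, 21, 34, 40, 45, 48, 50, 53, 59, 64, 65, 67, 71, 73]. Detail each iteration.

Binary search for 11 in [3, 8, 11, 13, 15, 19, 21, 34, 40, 45, 48, 50, 53, 59, 64, 65, 67, 71, 73]:

lo=0, hi=18, mid=9, arr[mid]=45 -> 45 > 11, search left half
lo=0, hi=8, mid=4, arr[mid]=15 -> 15 > 11, search left half
lo=0, hi=3, mid=1, arr[mid]=8 -> 8 < 11, search right half
lo=2, hi=3, mid=2, arr[mid]=11 -> Found target at index 2!

Binary search finds 11 at index 2 after 4 comparisons. The search repeatedly halves the search space by comparing with the middle element.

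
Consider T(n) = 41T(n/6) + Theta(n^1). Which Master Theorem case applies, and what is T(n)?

Master Theorem for T(n) = 41T(n/6) + O(n^1):

a = 41, b = 6, c = 1
log_b(a) = log_6(41) = 2.0726

Case 1: c = 1 < log_6(41) = 2.0726
T(n) = O(n^(log_6 41))

For T(n) = 41T(n/6) + O(n^1): log_6(41) = 2.0726. This is Case 1 of the Master Theorem (c < log_b(a), work dominated by leaves), giving O(n^(log_6 41)).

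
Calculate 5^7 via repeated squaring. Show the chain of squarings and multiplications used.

Computing 5^7 by squaring (build up from 5^1; each line after the first costs one multiplication):

5^1 = 5
5^2 = (5^1)^2 = 5^2 = 25
5^3 = 5 * 5^2 = 5 * 25 = 125
5^6 = (5^3)^2 = 125^2 = 15625
5^7 = 5 * 5^6 = 5 * 15625 = 78125

Result: 78125
Multiplications needed: 4 (4 lines after 5^1)

5^7 = 78125. Using exponentiation by squaring, this requires 4 multiplications. The key idea: if the exponent is even, square the half-power; if odd, multiply by the base once.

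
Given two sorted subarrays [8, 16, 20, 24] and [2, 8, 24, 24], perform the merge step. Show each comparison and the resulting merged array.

Merging process:

Compare 8 vs 2: take 2 from right. Merged: [2]
Compare 8 vs 8: take 8 from left. Merged: [2, 8]
Compare 16 vs 8: take 8 from right. Merged: [2, 8, 8]
Compare 16 vs 24: take 16 from left. Merged: [2, 8, 8, 16]
Compare 20 vs 24: take 20 from left. Merged: [2, 8, 8, 16, 20]
Compare 24 vs 24: take 24 from left. Merged: [2, 8, 8, 16, 20, 24]
Append remaining from right: [24, 24]. Merged: [2, 8, 8, 16, 20, 24, 24, 24]

Final merged array: [2, 8, 8, 16, 20, 24, 24, 24]
Total comparisons: 6

The merged array is [2, 8, 8, 16, 20, 24, 24, 24], requiring 6 comparisons. The merge step runs in O(n) time where n is the total number of elements.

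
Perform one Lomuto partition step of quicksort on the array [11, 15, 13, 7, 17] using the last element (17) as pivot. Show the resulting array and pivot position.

Lomuto partition with pivot = 17:

Initial array: [11, 15, 13, 7, 17]

arr[0]=11 <= 17: swap with position 0, array becomes [11, 15, 13, 7, 17]
arr[1]=15 <= 17: swap with position 1, array becomes [11, 15, 13, 7, 17]
arr[2]=13 <= 17: swap with position 2, array becomes [11, 15, 13, 7, 17]
arr[3]=7 <= 17: swap with position 3, array becomes [11, 15, 13, 7, 17]

Place pivot at position 4: [11, 15, 13, 7, 17]
Pivot position: 4

After partitioning with pivot 17, the array becomes [11, 15, 13, 7, 17]. The pivot is placed at index 4. All elements to the left of the pivot are <= 17, and all elements to the right are > 17.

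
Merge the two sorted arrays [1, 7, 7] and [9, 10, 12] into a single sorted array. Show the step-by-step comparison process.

Merging process:

Compare 1 vs 9: take 1 from left. Merged: [1]
Compare 7 vs 9: take 7 from left. Merged: [1, 7]
Compare 7 vs 9: take 7 from left. Merged: [1, 7, 7]
Append remaining from right: [9, 10, 12]. Merged: [1, 7, 7, 9, 10, 12]

Final merged array: [1, 7, 7, 9, 10, 12]
Total comparisons: 3

The merged array is [1, 7, 7, 9, 10, 12], requiring 3 comparisons. The merge step runs in O(n) time where n is the total number of elements.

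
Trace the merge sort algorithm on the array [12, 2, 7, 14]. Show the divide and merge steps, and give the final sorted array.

Merge sort trace:

Split: [12, 2, 7, 14] -> [12, 2] and [7, 14]
  Split: [12, 2] -> [12] and [2]
  Merge: [12] + [2] -> [2, 12]
  Split: [7, 14] -> [7] and [14]
  Merge: [7] + [14] -> [7, 14]
Merge: [2, 12] + [7, 14] -> [2, 7, 12, 14]

Final sorted array: [2, 7, 12, 14]

The merge sort proceeds by recursively splitting the array and merging sorted halves.
After all merges, the sorted array is [2, 7, 12, 14].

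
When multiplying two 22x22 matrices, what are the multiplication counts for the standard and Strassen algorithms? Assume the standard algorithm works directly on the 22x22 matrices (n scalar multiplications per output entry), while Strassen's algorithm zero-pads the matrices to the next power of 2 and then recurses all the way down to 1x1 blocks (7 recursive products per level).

Matrix multiplication for 22x22 matrices:

Strassen's algorithm requires power-of-2 dimensions. Pad 22x22 to 32x32 (next power of 2).

Standard algorithm: 22^3 = 10648 multiplications
Strassen's algorithm: 7^(log2(32)) = 7^5 = 16807 multiplications
Difference: 10648 - 16807 = -6159 (Strassen uses MORE here due to padding overhead — for small or just-over-power-of-2 n, padding can outweigh the per-level savings)

Standard: 10648 multiplications (22^3). Strassen: 16807 multiplications (7^5, after padding to 32x32). Strassen reduces 8 recursive multiplications to 7 at each level.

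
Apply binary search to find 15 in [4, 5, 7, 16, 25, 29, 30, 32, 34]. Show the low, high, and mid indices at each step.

Binary search for 15 in [4, 5, 7, 16, 25, 29, 30, 32, 34]:

lo=0, hi=8, mid=4, arr[mid]=25 -> 25 > 15, search left half
lo=0, hi=3, mid=1, arr[mid]=5 -> 5 < 15, search right half
lo=2, hi=3, mid=2, arr[mid]=7 -> 7 < 15, search right half
lo=3, hi=3, mid=3, arr[mid]=16 -> 16 > 15, search left half
lo=3 > hi=2, target 15 not found

Binary search determines that 15 is not in the array after 4 comparisons. The search space was exhausted without finding the target.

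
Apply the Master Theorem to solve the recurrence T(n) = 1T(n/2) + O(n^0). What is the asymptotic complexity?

Master Theorem for T(n) = 1T(n/2) + O(n^0):

a = 1, b = 2, c = 0
log_b(a) = log_2(1) = 0.0000

Case 2: c = 0 = log_2(1) = 0.0000
T(n) = O(n^0 log n) = O(log n)

For T(n) = 1T(n/2) + O(n^0): log_2(1) = 0.0000. This is Case 2 of the Master Theorem (c = log_b(a), equal work at all levels), giving O(log n).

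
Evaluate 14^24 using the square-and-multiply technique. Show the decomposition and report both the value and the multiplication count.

Computing 14^24 by squaring (build up from 14^1; each line after the first costs one multiplication):

14^1 = 14
14^2 = (14^1)^2 = 14^2 = 196
14^3 = 14 * 14^2 = 14 * 196 = 2744
14^6 = (14^3)^2 = 2744^2 = 7529536
14^12 = (14^6)^2 = 7529536^2 = 56693912375296
14^24 = (14^12)^2 = 56693912375296^2 = 3214199700417740936751087616

Result: 3214199700417740936751087616
Multiplications needed: 5 (5 lines after 14^1)

14^24 = 3214199700417740936751087616. Using exponentiation by squaring, this requires 5 multiplications. The key idea: if the exponent is even, square the half-power; if odd, multiply by the base once.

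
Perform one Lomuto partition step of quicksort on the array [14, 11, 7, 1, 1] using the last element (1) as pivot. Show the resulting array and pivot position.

Lomuto partition with pivot = 1:

Initial array: [14, 11, 7, 1, 1]

arr[0]=14 > 1: no swap
arr[1]=11 > 1: no swap
arr[2]=7 > 1: no swap
arr[3]=1 <= 1: swap with position 0, array becomes [1, 11, 7, 14, 1]

Place pivot at position 1: [1, 1, 7, 14, 11]
Pivot position: 1

After partitioning with pivot 1, the array becomes [1, 1, 7, 14, 11]. The pivot is placed at index 1. All elements to the left of the pivot are <= 1, and all elements to the right are > 1.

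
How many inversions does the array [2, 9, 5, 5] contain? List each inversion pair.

Finding inversions in [2, 9, 5, 5]:

(1, 2): arr[1]=9 > arr[2]=5
(1, 3): arr[1]=9 > arr[3]=5

Total inversions: 2

The array has 2 inversion(s): (1,2), (1,3). Each pair (i,j) satisfies i < j and arr[i] > arr[j].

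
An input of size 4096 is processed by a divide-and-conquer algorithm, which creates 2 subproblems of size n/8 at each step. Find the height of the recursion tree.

For divide and conquer with division factor 8:

Problem sizes at each level:
Level 0: 4096
Level 1: 512
Level 2: 64
Level 3: 8
Level 4: 1

The root is level 0 and the size-1 base case is level 4 (the tree spans levels 0 through 4, i.e. 5 levels counting the root), so the depth is the number of divisions: log_8(4096) = 4

The recursion tree depth is log_8(4096) = 4. At each level, the problem size is divided by 8, so it takes 4 divisions to reduce to a base case of size 1. The algorithm makes 2 recursive calls at each level.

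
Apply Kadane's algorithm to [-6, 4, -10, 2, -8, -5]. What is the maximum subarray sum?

Using Kadane's algorithm on [-6, 4, -10, 2, -8, -5]:

Scanning through the array:
Position 1 (value 4): max_ending_here = 4, max_so_far = 4
Position 2 (value -10): max_ending_here = -6, max_so_far = 4
Position 3 (value 2): max_ending_here = 2, max_so_far = 4
Position 4 (value -8): max_ending_here = -6, max_so_far = 4
Position 5 (value -5): max_ending_here = -5, max_so_far = 4

Maximum subarray: [4]
Maximum sum: 4

The maximum subarray is [4] with sum 4. This subarray runs from index 1 to index 1.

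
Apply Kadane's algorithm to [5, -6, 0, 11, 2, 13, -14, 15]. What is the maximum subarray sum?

Using Kadane's algorithm on [5, -6, 0, 11, 2, 13, -14, 15]:

Scanning through the array:
Position 1 (value -6): max_ending_here = -1, max_so_far = 5
Position 2 (value 0): max_ending_here = 0, max_so_far = 5
Position 3 (value 11): max_ending_here = 11, max_so_far = 11
Position 4 (value 2): max_ending_here = 13, max_so_far = 13
Position 5 (value 13): max_ending_here = 26, max_so_far = 26
Position 6 (value -14): max_ending_here = 12, max_so_far = 26
Position 7 (value 15): max_ending_here = 27, max_so_far = 27

Maximum subarray: [0, 11, 2, 13, -14, 15]
Maximum sum: 27

The maximum subarray is [0, 11, 2, 13, -14, 15] with sum 27. This subarray runs from index 2 to index 7.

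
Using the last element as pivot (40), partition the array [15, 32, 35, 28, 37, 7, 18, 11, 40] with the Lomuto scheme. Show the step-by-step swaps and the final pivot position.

Lomuto partition with pivot = 40:

Initial array: [15, 32, 35, 28, 37, 7, 18, 11, 40]

arr[0]=15 <= 40: swap with position 0, array becomes [15, 32, 35, 28, 37, 7, 18, 11, 40]
arr[1]=32 <= 40: swap with position 1, array becomes [15, 32, 35, 28, 37, 7, 18, 11, 40]
arr[2]=35 <= 40: swap with position 2, array becomes [15, 32, 35, 28, 37, 7, 18, 11, 40]
arr[3]=28 <= 40: swap with position 3, array becomes [15, 32, 35, 28, 37, 7, 18, 11, 40]
arr[4]=37 <= 40: swap with position 4, array becomes [15, 32, 35, 28, 37, 7, 18, 11, 40]
arr[5]=7 <= 40: swap with position 5, array becomes [15, 32, 35, 28, 37, 7, 18, 11, 40]
arr[6]=18 <= 40: swap with position 6, array becomes [15, 32, 35, 28, 37, 7, 18, 11, 40]
arr[7]=11 <= 40: swap with position 7, array becomes [15, 32, 35, 28, 37, 7, 18, 11, 40]

Place pivot at position 8: [15, 32, 35, 28, 37, 7, 18, 11, 40]
Pivot position: 8

After partitioning with pivot 40, the array becomes [15, 32, 35, 28, 37, 7, 18, 11, 40]. The pivot is placed at index 8. All elements to the left of the pivot are <= 40, and all elements to the right are > 40.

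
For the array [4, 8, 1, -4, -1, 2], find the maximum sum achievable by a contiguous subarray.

Using Kadane's algorithm on [4, 8, 1, -4, -1, 2]:

Scanning through the array:
Position 1 (value 8): max_ending_here = 12, max_so_far = 12
Position 2 (value 1): max_ending_here = 13, max_so_far = 13
Position 3 (value -4): max_ending_here = 9, max_so_far = 13
Position 4 (value -1): max_ending_here = 8, max_so_far = 13
Position 5 (value 2): max_ending_here = 10, max_so_far = 13

Maximum subarray: [4, 8, 1]
Maximum sum: 13

The maximum subarray is [4, 8, 1] with sum 13. This subarray runs from index 0 to index 2.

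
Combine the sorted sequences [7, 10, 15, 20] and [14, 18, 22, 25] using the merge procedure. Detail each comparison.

Merging process:

Compare 7 vs 14: take 7 from left. Merged: [7]
Compare 10 vs 14: take 10 from left. Merged: [7, 10]
Compare 15 vs 14: take 14 from right. Merged: [7, 10, 14]
Compare 15 vs 18: take 15 from left. Merged: [7, 10, 14, 15]
Compare 20 vs 18: take 18 from right. Merged: [7, 10, 14, 15, 18]
Compare 20 vs 22: take 20 from left. Merged: [7, 10, 14, 15, 18, 20]
Append remaining from right: [22, 25]. Merged: [7, 10, 14, 15, 18, 20, 22, 25]

Final merged array: [7, 10, 14, 15, 18, 20, 22, 25]
Total comparisons: 6

The merged array is [7, 10, 14, 15, 18, 20, 22, 25], requiring 6 comparisons. The merge step runs in O(n) time where n is the total number of elements.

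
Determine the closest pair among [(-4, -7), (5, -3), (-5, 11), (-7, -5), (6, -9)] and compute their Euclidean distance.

Computing all pairwise distances among 5 points:

d((-4, -7), (5, -3)) = 9.8489
d((-4, -7), (-5, 11)) = 18.0278
d((-4, -7), (-7, -5)) = 3.6056 <-- minimum
d((-4, -7), (6, -9)) = 10.198
d((5, -3), (-5, 11)) = 17.2047
d((5, -3), (-7, -5)) = 12.1655
d((5, -3), (6, -9)) = 6.0828
d((-5, 11), (-7, -5)) = 16.1245
d((-5, 11), (6, -9)) = 22.8254
d((-7, -5), (6, -9)) = 13.6015

Closest pair: (-4, -7) and (-7, -5) with distance 3.6056

The closest pair is (-4, -7) and (-7, -5) with Euclidean distance 3.6056. For 5 points, brute-force pairwise comparison is shown above. For large n, the divide-and-conquer algorithm (sort by x, recurse on halves, check the dividing strip) achieves O(n log n).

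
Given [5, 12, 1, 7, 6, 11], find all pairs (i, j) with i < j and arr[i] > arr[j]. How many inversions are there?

Finding inversions in [5, 12, 1, 7, 6, 11]:

(0, 2): arr[0]=5 > arr[2]=1
(1, 2): arr[1]=12 > arr[2]=1
(1, 3): arr[1]=12 > arr[3]=7
(1, 4): arr[1]=12 > arr[4]=6
(1, 5): arr[1]=12 > arr[5]=11
(3, 4): arr[3]=7 > arr[4]=6

Total inversions: 6

The array has 6 inversion(s): (0,2), (1,2), (1,3), (1,4), (1,5), (3,4). Each pair (i,j) satisfies i < j and arr[i] > arr[j].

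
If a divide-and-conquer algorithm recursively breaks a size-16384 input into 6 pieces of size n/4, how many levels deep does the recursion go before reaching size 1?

For divide and conquer with division factor 4:

Problem sizes at each level:
Level 0: 16384
Level 1: 4096
Level 2: 1024
Level 3: 256
Level 4: 64
Level 5: 16
Level 6: 4
Level 7: 1

The root is level 0 and the size-1 base case is level 7 (the tree spans levels 0 through 7, i.e. 8 levels counting the root), so the depth is the number of divisions: log_4(16384) = 7

The recursion tree depth is log_4(16384) = 7. At each level, the problem size is divided by 4, so it takes 7 divisions to reduce to a base case of size 1. The algorithm makes 6 recursive calls at each level.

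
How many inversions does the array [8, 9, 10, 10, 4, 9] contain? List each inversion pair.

Finding inversions in [8, 9, 10, 10, 4, 9]:

(0, 4): arr[0]=8 > arr[4]=4
(1, 4): arr[1]=9 > arr[4]=4
(2, 4): arr[2]=10 > arr[4]=4
(2, 5): arr[2]=10 > arr[5]=9
(3, 4): arr[3]=10 > arr[4]=4
(3, 5): arr[3]=10 > arr[5]=9

Total inversions: 6

The array has 6 inversion(s): (0,4), (1,4), (2,4), (2,5), (3,4), (3,5). Each pair (i,j) satisfies i < j and arr[i] > arr[j].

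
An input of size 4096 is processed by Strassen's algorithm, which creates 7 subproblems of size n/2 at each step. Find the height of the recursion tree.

For divide and conquer with division factor 2:

Problem sizes at each level:
Level 0: 4096
Level 1: 2048
Level 2: 1024
Level 3: 512
Level 4: 256
Level 5: 128
Level 6: 64
Level 7: 32
Level 8: 16
Level 9: 8
Level 10: 4
Level 11: 2
Level 12: 1

The root is level 0 and the size-1 base case is level 12 (the tree spans levels 0 through 12, i.e. 13 levels counting the root), so the depth is the number of divisions: log_2(4096) = 12

The recursion tree depth is log_2(4096) = 12. At each level, the problem size is divided by 2, so it takes 12 divisions to reduce to a base case of size 1. The algorithm makes 7 recursive calls at each level.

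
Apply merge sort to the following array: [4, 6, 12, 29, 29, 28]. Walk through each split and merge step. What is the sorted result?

Merge sort trace:

Split: [4, 6, 12, 29, 29, 28] -> [4, 6, 12] and [29, 29, 28]
  Split: [4, 6, 12] -> [4] and [6, 12]
    Split: [6, 12] -> [6] and [12]
    Merge: [6] + [12] -> [6, 12]
  Merge: [4] + [6, 12] -> [4, 6, 12]
  Split: [29, 29, 28] -> [29] and [29, 28]
    Split: [29, 28] -> [29] and [28]
    Merge: [29] + [28] -> [28, 29]
  Merge: [29] + [28, 29] -> [28, 29, 29]
Merge: [4, 6, 12] + [28, 29, 29] -> [4, 6, 12, 28, 29, 29]

Final sorted array: [4, 6, 12, 28, 29, 29]

The merge sort proceeds by recursively splitting the array and merging sorted halves.
After all merges, the sorted array is [4, 6, 12, 28, 29, 29].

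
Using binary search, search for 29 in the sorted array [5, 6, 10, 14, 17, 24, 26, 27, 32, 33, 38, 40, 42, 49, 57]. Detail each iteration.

Binary search for 29 in [5, 6, 10, 14, 17, 24, 26, 27, 32, 33, 38, 40, 42, 49, 57]:

lo=0, hi=14, mid=7, arr[mid]=27 -> 27 < 29, search right half
lo=8, hi=14, mid=11, arr[mid]=40 -> 40 > 29, search left half
lo=8, hi=10, mid=9, arr[mid]=33 -> 33 > 29, search left half
lo=8, hi=8, mid=8, arr[mid]=32 -> 32 > 29, search left half
lo=8 > hi=7, target 29 not found

Binary search determines that 29 is not in the array after 4 comparisons. The search space was exhausted without finding the target.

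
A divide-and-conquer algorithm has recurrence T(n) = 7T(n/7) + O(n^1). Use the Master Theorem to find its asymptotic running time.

Master Theorem for T(n) = 7T(n/7) + O(n^1):

a = 7, b = 7, c = 1
log_b(a) = log_7(7) = 1.0000

Case 2: c = 1 = log_7(7) = 1.0000
T(n) = O(n^1 log n) = O(n log n)

For T(n) = 7T(n/7) + O(n^1): log_7(7) = 1.0000. This is Case 2 of the Master Theorem (c = log_b(a), equal work at all levels), giving O(n log n).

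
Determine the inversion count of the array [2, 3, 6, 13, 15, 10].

Finding inversions in [2, 3, 6, 13, 15, 10]:

(3, 5): arr[3]=13 > arr[5]=10
(4, 5): arr[4]=15 > arr[5]=10

Total inversions: 2

The array has 2 inversion(s): (3,5), (4,5). Each pair (i,j) satisfies i < j and arr[i] > arr[j].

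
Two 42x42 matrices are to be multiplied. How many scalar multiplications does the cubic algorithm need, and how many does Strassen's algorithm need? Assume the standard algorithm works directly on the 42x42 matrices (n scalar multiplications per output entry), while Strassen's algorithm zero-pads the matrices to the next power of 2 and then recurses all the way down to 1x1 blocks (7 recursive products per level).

Matrix multiplication for 42x42 matrices:

Strassen's algorithm requires power-of-2 dimensions. Pad 42x42 to 64x64 (next power of 2).

Standard algorithm: 42^3 = 74088 multiplications
Strassen's algorithm: 7^(log2(64)) = 7^6 = 117649 multiplications
Difference: 74088 - 117649 = -43561 (Strassen uses MORE here due to padding overhead — for small or just-over-power-of-2 n, padding can outweigh the per-level savings)

Standard: 74088 multiplications (42^3). Strassen: 117649 multiplications (7^6, after padding to 64x64). Strassen reduces 8 recursive multiplications to 7 at each level.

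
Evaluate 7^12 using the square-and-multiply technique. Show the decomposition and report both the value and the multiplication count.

Computing 7^12 by squaring (build up from 7^1; each line after the first costs one multiplication):

7^1 = 7
7^2 = (7^1)^2 = 7^2 = 49
7^3 = 7 * 7^2 = 7 * 49 = 343
7^6 = (7^3)^2 = 343^2 = 117649
7^12 = (7^6)^2 = 117649^2 = 13841287201

Result: 13841287201
Multiplications needed: 4 (4 lines after 7^1)

7^12 = 13841287201. Using exponentiation by squaring, this requires 4 multiplications. The key idea: if the exponent is even, square the half-power; if odd, multiply by the base once.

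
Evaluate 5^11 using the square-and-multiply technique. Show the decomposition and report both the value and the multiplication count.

Computing 5^11 by squaring (build up from 5^1; each line after the first costs one multiplication):

5^1 = 5
5^2 = (5^1)^2 = 5^2 = 25
5^4 = (5^2)^2 = 25^2 = 625
5^5 = 5 * 5^4 = 5 * 625 = 3125
5^10 = (5^5)^2 = 3125^2 = 9765625
5^11 = 5 * 5^10 = 5 * 9765625 = 48828125

Result: 48828125
Multiplications needed: 5 (5 lines after 5^1)

5^11 = 48828125. Using exponentiation by squaring, this requires 5 multiplications. The key idea: if the exponent is even, square the half-power; if odd, multiply by the base once.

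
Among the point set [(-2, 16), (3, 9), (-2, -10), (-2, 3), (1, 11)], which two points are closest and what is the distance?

Computing all pairwise distances among 5 points:

d((-2, 16), (3, 9)) = 8.6023
d((-2, 16), (-2, -10)) = 26.0
d((-2, 16), (-2, 3)) = 13.0
d((-2, 16), (1, 11)) = 5.831
d((3, 9), (-2, -10)) = 19.6469
d((3, 9), (-2, 3)) = 7.8102
d((3, 9), (1, 11)) = 2.8284 <-- minimum
d((-2, -10), (-2, 3)) = 13.0
d((-2, -10), (1, 11)) = 21.2132
d((-2, 3), (1, 11)) = 8.544

Closest pair: (3, 9) and (1, 11) with distance 2.8284

The closest pair is (3, 9) and (1, 11) with Euclidean distance 2.8284. For 5 points, brute-force pairwise comparison is shown above. For large n, the divide-and-conquer algorithm (sort by x, recurse on halves, check the dividing strip) achieves O(n log n).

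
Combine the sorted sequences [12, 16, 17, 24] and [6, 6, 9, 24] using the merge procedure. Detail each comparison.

Merging process:

Compare 12 vs 6: take 6 from right. Merged: [6]
Compare 12 vs 6: take 6 from right. Merged: [6, 6]
Compare 12 vs 9: take 9 from right. Merged: [6, 6, 9]
Compare 12 vs 24: take 12 from left. Merged: [6, 6, 9, 12]
Compare 16 vs 24: take 16 from left. Merged: [6, 6, 9, 12, 16]
Compare 17 vs 24: take 17 from left. Merged: [6, 6, 9, 12, 16, 17]
Compare 24 vs 24: take 24 from left. Merged: [6, 6, 9, 12, 16, 17, 24]
Append remaining from right: [24]. Merged: [6, 6, 9, 12, 16, 17, 24, 24]

Final merged array: [6, 6, 9, 12, 16, 17, 24, 24]
Total comparisons: 7

The merged array is [6, 6, 9, 12, 16, 17, 24, 24], requiring 7 comparisons. The merge step runs in O(n) time where n is the total number of elements.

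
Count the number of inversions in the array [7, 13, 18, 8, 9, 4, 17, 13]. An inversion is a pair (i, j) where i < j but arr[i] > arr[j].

Finding inversions in [7, 13, 18, 8, 9, 4, 17, 13]:

(0, 5): arr[0]=7 > arr[5]=4
(1, 3): arr[1]=13 > arr[3]=8
(1, 4): arr[1]=13 > arr[4]=9
(1, 5): arr[1]=13 > arr[5]=4
(2, 3): arr[2]=18 > arr[3]=8
(2, 4): arr[2]=18 > arr[4]=9
(2, 5): arr[2]=18 > arr[5]=4
(2, 6): arr[2]=18 > arr[6]=17
(2, 7): arr[2]=18 > arr[7]=13
(3, 5): arr[3]=8 > arr[5]=4
(4, 5): arr[4]=9 > arr[5]=4
(6, 7): arr[6]=17 > arr[7]=13

Total inversions: 12

The array has 12 inversion(s): (0,5), (1,3), (1,4), (1,5), (2,3), (2,4), (2,5), (2,6), (2,7), (3,5), (4,5), (6,7). Each pair (i,j) satisfies i < j and arr[i] > arr[j].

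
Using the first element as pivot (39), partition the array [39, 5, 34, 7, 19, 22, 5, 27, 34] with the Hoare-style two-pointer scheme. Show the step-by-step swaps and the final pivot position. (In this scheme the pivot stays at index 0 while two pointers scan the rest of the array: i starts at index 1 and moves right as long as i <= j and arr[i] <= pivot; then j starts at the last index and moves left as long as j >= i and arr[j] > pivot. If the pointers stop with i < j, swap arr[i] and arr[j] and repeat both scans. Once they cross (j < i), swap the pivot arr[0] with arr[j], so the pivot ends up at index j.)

Hoare-style two-pointer partition with pivot = 39:

Initial array: [39, 5, 34, 7, 19, 22, 5, 27, 34]

Pointers start at i = 1, j = 8.
i ends at 9, j ends at 8: the pointers have crossed (j < i), so scanning stops.

Swap pivot arr[0] with arr[8] to place pivot at position 8: [34, 5, 34, 7, 19, 22, 5, 27, 39]
Pivot position: 8

After partitioning with pivot 39, the array becomes [34, 5, 34, 7, 19, 22, 5, 27, 39]. The pivot is placed at index 8. All elements to the left of the pivot are <= 39, and all elements to the right are > 39.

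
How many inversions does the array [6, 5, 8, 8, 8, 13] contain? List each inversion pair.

Finding inversions in [6, 5, 8, 8, 8, 13]:

(0, 1): arr[0]=6 > arr[1]=5

Total inversions: 1

The array has 1 inversion(s): (0,1). Each pair (i,j) satisfies i < j and arr[i] > arr[j].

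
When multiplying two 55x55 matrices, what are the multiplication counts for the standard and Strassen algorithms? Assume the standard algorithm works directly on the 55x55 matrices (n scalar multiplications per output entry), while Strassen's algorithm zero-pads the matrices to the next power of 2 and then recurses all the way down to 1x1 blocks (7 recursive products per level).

Matrix multiplication for 55x55 matrices:

Strassen's algorithm requires power-of-2 dimensions. Pad 55x55 to 64x64 (next power of 2).

Standard algorithm: 55^3 = 166375 multiplications
Strassen's algorithm: 7^(log2(64)) = 7^6 = 117649 multiplications
Savings: 166375 - 117649 = 48726 multiplications

Standard: 166375 multiplications (55^3). Strassen: 117649 multiplications (7^6, after padding to 64x64). Strassen reduces 8 recursive multiplications to 7 at each level.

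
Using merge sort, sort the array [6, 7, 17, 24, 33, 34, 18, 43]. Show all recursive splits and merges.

Merge sort trace:

Split: [6, 7, 17, 24, 33, 34, 18, 43] -> [6, 7, 17, 24] and [33, 34, 18, 43]
  Split: [6, 7, 17, 24] -> [6, 7] and [17, 24]
    Split: [6, 7] -> [6] and [7]
    Merge: [6] + [7] -> [6, 7]
    Split: [17, 24] -> [17] and [24]
    Merge: [17] + [24] -> [17, 24]
  Merge: [6, 7] + [17, 24] -> [6, 7, 17, 24]
  Split: [33, 34, 18, 43] -> [33, 34] and [18, 43]
    Split: [33, 34] -> [33] and [34]
    Merge: [33] + [34] -> [33, 34]
    Split: [18, 43] -> [18] and [43]
    Merge: [18] + [43] -> [18, 43]
  Merge: [33, 34] + [18, 43] -> [18, 33, 34, 43]
Merge: [6, 7, 17, 24] + [18, 33, 34, 43] -> [6, 7, 17, 18, 24, 33, 34, 43]

Final sorted array: [6, 7, 17, 18, 24, 33, 34, 43]

The merge sort proceeds by recursively splitting the array and merging sorted halves.
After all merges, the sorted array is [6, 7, 17, 18, 24, 33, 34, 43].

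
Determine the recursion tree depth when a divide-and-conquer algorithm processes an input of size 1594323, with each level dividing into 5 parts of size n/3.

For divide and conquer with division factor 3:

Problem sizes at each level:
Level 0: 1594323
Level 1: 531441
Level 2: 177147
Level 3: 59049
Level 4: 19683
Level 5: 6561
Level 6: 2187
Level 7: 729
Level 8: 243
Level 9: 81
Level 10: 27
Level 11: 9
Level 12: 3
Level 13: 1

The root is level 0 and the size-1 base case is level 13 (the tree spans levels 0 through 13, i.e. 14 levels counting the root), so the depth is the number of divisions: log_3(1594323) = 13

The recursion tree depth is log_3(1594323) = 13. At each level, the problem size is divided by 3, so it takes 13 divisions to reduce to a base case of size 1. The algorithm makes 5 recursive calls at each level.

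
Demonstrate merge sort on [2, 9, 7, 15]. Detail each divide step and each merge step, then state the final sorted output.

Merge sort trace:

Split: [2, 9, 7, 15] -> [2, 9] and [7, 15]
  Split: [2, 9] -> [2] and [9]
  Merge: [2] + [9] -> [2, 9]
  Split: [7, 15] -> [7] and [15]
  Merge: [7] + [15] -> [7, 15]
Merge: [2, 9] + [7, 15] -> [2, 7, 9, 15]

Final sorted array: [2, 7, 9, 15]

The merge sort proceeds by recursively splitting the array and merging sorted halves.
After all merges, the sorted array is [2, 7, 9, 15].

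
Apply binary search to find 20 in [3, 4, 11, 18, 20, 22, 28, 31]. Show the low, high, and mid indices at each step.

Binary search for 20 in [3, 4, 11, 18, 20, 22, 28, 31]:

lo=0, hi=7, mid=3, arr[mid]=18 -> 18 < 20, search right half
lo=4, hi=7, mid=5, arr[mid]=22 -> 22 > 20, search left half
lo=4, hi=4, mid=4, arr[mid]=20 -> Found target at index 4!

Binary search finds 20 at index 4 after 3 comparisons. The search repeatedly halves the search space by comparing with the middle element.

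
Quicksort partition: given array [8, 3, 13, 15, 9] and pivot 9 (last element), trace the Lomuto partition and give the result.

Lomuto partition with pivot = 9:

Initial array: [8, 3, 13, 15, 9]

arr[0]=8 <= 9: swap with position 0, array becomes [8, 3, 13, 15, 9]
arr[1]=3 <= 9: swap with position 1, array becomes [8, 3, 13, 15, 9]
arr[2]=13 > 9: no swap
arr[3]=15 > 9: no swap

Place pivot at position 2: [8, 3, 9, 15, 13]
Pivot position: 2

After partitioning with pivot 9, the array becomes [8, 3, 9, 15, 13]. The pivot is placed at index 2. All elements to the left of the pivot are <= 9, and all elements to the right are > 9.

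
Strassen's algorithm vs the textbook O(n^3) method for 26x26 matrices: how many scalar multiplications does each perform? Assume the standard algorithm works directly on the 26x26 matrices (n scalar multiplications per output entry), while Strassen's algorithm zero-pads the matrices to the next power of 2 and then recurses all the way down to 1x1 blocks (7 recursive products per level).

Matrix multiplication for 26x26 matrices:

Strassen's algorithm requires power-of-2 dimensions. Pad 26x26 to 32x32 (next power of 2).

Standard algorithm: 26^3 = 17576 multiplications
Strassen's algorithm: 7^(log2(32)) = 7^5 = 16807 multiplications
Savings: 17576 - 16807 = 769 multiplications

Standard: 17576 multiplications (26^3). Strassen: 16807 multiplications (7^5, after padding to 32x32). Strassen reduces 8 recursive multiplications to 7 at each level.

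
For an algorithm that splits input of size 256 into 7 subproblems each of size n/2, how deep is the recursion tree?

For divide and conquer with division factor 2:

Problem sizes at each level:
Level 0: 256
Level 1: 128
Level 2: 64
Level 3: 32
Level 4: 16
Level 5: 8
Level 6: 4
Level 7: 2
Level 8: 1

The root is level 0 and the size-1 base case is level 8 (the tree spans levels 0 through 8, i.e. 9 levels counting the root), so the depth is the number of divisions: log_2(256) = 8

The recursion tree depth is log_2(256) = 8. At each level, the problem size is divided by 2, so it takes 8 divisions to reduce to a base case of size 1. The algorithm makes 7 recursive calls at each level.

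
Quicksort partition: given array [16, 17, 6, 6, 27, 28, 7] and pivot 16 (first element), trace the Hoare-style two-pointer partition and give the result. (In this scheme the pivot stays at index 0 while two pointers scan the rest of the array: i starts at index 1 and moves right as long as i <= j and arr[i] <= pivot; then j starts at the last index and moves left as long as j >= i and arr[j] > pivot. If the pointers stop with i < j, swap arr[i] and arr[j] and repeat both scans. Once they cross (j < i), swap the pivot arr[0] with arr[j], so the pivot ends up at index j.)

Hoare-style two-pointer partition with pivot = 16:

Initial array: [16, 17, 6, 6, 27, 28, 7]

Pointers start at i = 1, j = 6.
i stops at index 1 (arr[1]=17 > 16), j stops at index 6 (arr[6]=7 <= 16): swap arr[1] and arr[6], array becomes [16, 7, 6, 6, 27, 28, 17]
i ends at 4, j ends at 3: the pointers have crossed (j < i), so scanning stops.

Swap pivot arr[0] with arr[3] to place pivot at position 3: [6, 7, 6, 16, 27, 28, 17]
Pivot position: 3

After partitioning with pivot 16, the array becomes [6, 7, 6, 16, 27, 28, 17]. The pivot is placed at index 3. All elements to the left of the pivot are <= 16, and all elements to the right are > 16.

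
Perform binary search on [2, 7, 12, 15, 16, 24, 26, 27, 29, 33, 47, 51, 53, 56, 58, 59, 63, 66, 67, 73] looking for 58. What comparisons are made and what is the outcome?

Binary search for 58 in [2, 7, 12, 15, 16, 24, 26, 27, 29, 33, 47, 51, 53, 56, 58, 59, 63, 66, 67, 73]:

lo=0, hi=19, mid=9, arr[mid]=33 -> 33 < 58, search right half
lo=10, hi=19, mid=14, arr[mid]=58 -> Found target at index 14!

Binary search finds 58 at index 14 after 2 comparisons. The search repeatedly halves the search space by comparing with the middle element.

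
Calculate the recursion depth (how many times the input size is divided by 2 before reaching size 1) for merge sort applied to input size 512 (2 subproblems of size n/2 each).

For divide and conquer with division factor 2:

Problem sizes at each level:
Level 0: 512
Level 1: 256
Level 2: 128
Level 3: 64
Level 4: 32
Level 5: 16
Level 6: 8
Level 7: 4
Level 8: 2
Level 9: 1

The root is level 0 and the size-1 base case is level 9 (the tree spans levels 0 through 9, i.e. 10 levels counting the root), so the depth is the number of divisions: log_2(512) = 9

The recursion tree depth is log_2(512) = 9. At each level, the problem size is divided by 2, so it takes 9 divisions to reduce to a base case of size 1. The algorithm makes 2 recursive calls at each level.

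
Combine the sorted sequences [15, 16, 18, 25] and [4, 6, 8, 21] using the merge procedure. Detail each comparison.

Merging process:

Compare 15 vs 4: take 4 from right. Merged: [4]
Compare 15 vs 6: take 6 from right. Merged: [4, 6]
Compare 15 vs 8: take 8 from right. Merged: [4, 6, 8]
Compare 15 vs 21: take 15 from left. Merged: [4, 6, 8, 15]
Compare 16 vs 21: take 16 from left. Merged: [4, 6, 8, 15, 16]
Compare 18 vs 21: take 18 from left. Merged: [4, 6, 8, 15, 16, 18]
Compare 25 vs 21: take 21 from right. Merged: [4, 6, 8, 15, 16, 18, 21]
Append remaining from left: [25]. Merged: [4, 6, 8, 15, 16, 18, 21, 25]

Final merged array: [4, 6, 8, 15, 16, 18, 21, 25]
Total comparisons: 7

The merged array is [4, 6, 8, 15, 16, 18, 21, 25], requiring 7 comparisons. The merge step runs in O(n) time where n is the total number of elements.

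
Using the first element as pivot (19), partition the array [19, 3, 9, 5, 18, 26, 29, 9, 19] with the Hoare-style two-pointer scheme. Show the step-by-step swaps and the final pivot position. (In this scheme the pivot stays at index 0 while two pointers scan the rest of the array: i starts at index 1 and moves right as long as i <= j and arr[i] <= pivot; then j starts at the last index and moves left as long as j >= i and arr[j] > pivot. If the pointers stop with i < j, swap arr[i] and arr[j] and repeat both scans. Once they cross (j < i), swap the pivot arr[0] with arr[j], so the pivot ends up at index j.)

Hoare-style two-pointer partition with pivot = 19:

Initial array: [19, 3, 9, 5, 18, 26, 29, 9, 19]

Pointers start at i = 1, j = 8.
i stops at index 5 (arr[5]=26 > 19), j stops at index 8 (arr[8]=19 <= 19): swap arr[5] and arr[8], array becomes [19, 3, 9, 5, 18, 19, 29, 9, 26]
i stops at index 6 (arr[6]=29 > 19), j stops at index 7 (arr[7]=9 <= 19): swap arr[6] and arr[7], array becomes [19, 3, 9, 5, 18, 19, 9, 29, 26]
i ends at 7, j ends at 6: the pointers have crossed (j < i), so scanning stops.

Swap pivot arr[0] with arr[6] to place pivot at position 6: [9, 3, 9, 5, 18, 19, 19, 29, 26]
Pivot position: 6

After partitioning with pivot 19, the array becomes [9, 3, 9, 5, 18, 19, 19, 29, 26]. The pivot is placed at index 6. All elements to the left of the pivot are <= 19, and all elements to the right are > 19.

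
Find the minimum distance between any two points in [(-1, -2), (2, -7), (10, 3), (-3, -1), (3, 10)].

Computing all pairwise distances among 5 points:

d((-1, -2), (2, -7)) = 5.831
d((-1, -2), (10, 3)) = 12.083
d((-1, -2), (-3, -1)) = 2.2361 <-- minimum
d((-1, -2), (3, 10)) = 12.6491
d((2, -7), (10, 3)) = 12.8062
d((2, -7), (-3, -1)) = 7.8102
d((2, -7), (3, 10)) = 17.0294
d((10, 3), (-3, -1)) = 13.6015
d((10, 3), (3, 10)) = 9.8995
d((-3, -1), (3, 10)) = 12.53

Closest pair: (-1, -2) and (-3, -1) with distance 2.2361

The closest pair is (-1, -2) and (-3, -1) with Euclidean distance 2.2361. For 5 points, brute-force pairwise comparison is shown above. For large n, the divide-and-conquer algorithm (sort by x, recurse on halves, check the dividing strip) achieves O(n log n).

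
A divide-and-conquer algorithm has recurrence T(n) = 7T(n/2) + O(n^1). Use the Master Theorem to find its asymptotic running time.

Master Theorem for T(n) = 7T(n/2) + O(n^1):

a = 7, b = 2, c = 1
log_b(a) = log_2(7) = 2.8074

Case 1: c = 1 < log_2(7) = 2.8074
T(n) = O(n^(log_2 7))

For T(n) = 7T(n/2) + O(n^1): log_2(7) = 2.8074. This is Case 1 of the Master Theorem (c < log_b(a), work dominated by leaves), giving O(n^(log_2 7)).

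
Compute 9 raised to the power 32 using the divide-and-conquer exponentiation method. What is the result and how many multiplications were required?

Computing 9^32 by squaring (build up from 9^1; each line after the first costs one multiplication):

9^1 = 9
9^2 = (9^1)^2 = 9^2 = 81
9^4 = (9^2)^2 = 81^2 = 6561
9^8 = (9^4)^2 = 6561^2 = 43046721
9^16 = (9^8)^2 = 43046721^2 = 1853020188851841
9^32 = (9^16)^2 = 1853020188851841^2 = 3433683820292512484657849089281

Result: 3433683820292512484657849089281
Multiplications needed: 5 (5 lines after 9^1)

9^32 = 3433683820292512484657849089281. Using exponentiation by squaring, this requires 5 multiplications. The key idea: if the exponent is even, square the half-power; if odd, multiply by the base once.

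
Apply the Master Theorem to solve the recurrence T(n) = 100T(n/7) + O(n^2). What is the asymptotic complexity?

Master Theorem for T(n) = 100T(n/7) + O(n^2):

a = 100, b = 7, c = 2
log_b(a) = log_7(100) = 2.3666

Case 1: c = 2 < log_7(100) = 2.3666
T(n) = O(n^(log_7 100))

For T(n) = 100T(n/7) + O(n^2): log_7(100) = 2.3666. This is Case 1 of the Master Theorem (c < log_b(a), work dominated by leaves), giving O(n^(log_7 100)).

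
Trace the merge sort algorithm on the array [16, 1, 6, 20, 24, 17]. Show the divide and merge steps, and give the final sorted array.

Merge sort trace:

Split: [16, 1, 6, 20, 24, 17] -> [16, 1, 6] and [20, 24, 17]
  Split: [16, 1, 6] -> [16] and [1, 6]
    Split: [1, 6] -> [1] and [6]
    Merge: [1] + [6] -> [1, 6]
  Merge: [16] + [1, 6] -> [1, 6, 16]
  Split: [20, 24, 17] -> [20] and [24, 17]
    Split: [24, 17] -> [24] and [17]
    Merge: [24] + [17] -> [17, 24]
  Merge: [20] + [17, 24] -> [17, 20, 24]
Merge: [1, 6, 16] + [17, 20, 24] -> [1, 6, 16, 17, 20, 24]

Final sorted array: [1, 6, 16, 17, 20, 24]

The merge sort proceeds by recursively splitting the array and merging sorted halves.
After all merges, the sorted array is [1, 6, 16, 17, 20, 24].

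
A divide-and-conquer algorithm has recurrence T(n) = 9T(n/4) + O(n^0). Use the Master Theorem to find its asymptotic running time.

Master Theorem for T(n) = 9T(n/4) + O(n^0):

a = 9, b = 4, c = 0
log_b(a) = log_4(9) = 1.5850

Case 1: c = 0 < log_4(9) = 1.5850
T(n) = O(n^(log_4 9))

For T(n) = 9T(n/4) + O(n^0): log_4(9) = 1.5850. This is Case 1 of the Master Theorem (c < log_b(a), work dominated by leaves), giving O(n^(log_4 9)).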